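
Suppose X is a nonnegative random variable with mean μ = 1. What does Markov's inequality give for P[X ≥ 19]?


μ = E[X] = 1, a = 19.
Markov: P[X ≥ 19] ≤ μ/a = (1)/19 = 1/19.
Numerically: ≈ 0.0526.
(Since a = 19 > μ = 1.0000, the bound 1/19 is < 1 and informative.)

P[X ≥ 19] ≤ 1/19 ≈ 0.0526.


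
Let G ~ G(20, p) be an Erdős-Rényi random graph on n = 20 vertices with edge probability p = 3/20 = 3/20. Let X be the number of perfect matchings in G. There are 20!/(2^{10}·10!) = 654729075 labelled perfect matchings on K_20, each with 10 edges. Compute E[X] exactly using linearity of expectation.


K_20 has 20!/(2^{10}·10!) = 654729075 labelled perfect matchings.
For each such perfect matching H, let X_H = 1 if all 10 edges of H are present in G. Then P[X_H = 1] = p^{10} = (3/20)^{10} = 59049/10240000000000.
By linearity of expectation: E[X] = Σ_H E[X_H] = 654729075 · p^{10} = 654729075 · 59049/10240000000000 = 1546443885987/409600000000.
Numerically: E[X] ≈ 3.7755.

E[X] = 654729075 · (3/20)^{10} = 1546443885987/409600000000 ≈ 3.7755.


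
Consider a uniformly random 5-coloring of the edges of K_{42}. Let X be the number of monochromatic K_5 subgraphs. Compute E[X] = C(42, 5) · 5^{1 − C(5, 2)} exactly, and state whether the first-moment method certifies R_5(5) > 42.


E[X] = C(42, 5) · 5^{1 − 10} = 850668 · 5^{−9} = 850668/1953125.
As a reduced fraction: E[X] = 850668/1953125 ≈ 0.4355420.
Is E[X] < 1? YES.
Since E[X] < 1, there exists a 5-coloring of K_{42} with no monochromatic K_5; hence R_5(5) > 42.

E[X] = 850668/1953125 ≈ 0.4355420; E[X] < 1, so R_5(5) > 42.


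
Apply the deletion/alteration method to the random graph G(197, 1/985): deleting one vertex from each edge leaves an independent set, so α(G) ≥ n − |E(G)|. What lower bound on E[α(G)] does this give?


E[|E(G)|] = C(197, 2)·p = 19306 · (1/985) = 98/5.
E[α(G)] ≥ n − E[|E(G)|] = 197 − 98/5 = 887/5.
Numerically: ≈ 177.400000.
(This is only a lower bound; the true E[α(G)] may be larger.)

E[α(G)] ≥ 887/5 ≈ 177.400000.


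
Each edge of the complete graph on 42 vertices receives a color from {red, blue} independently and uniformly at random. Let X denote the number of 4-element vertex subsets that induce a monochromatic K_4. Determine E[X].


Let X = Σ_S X_S over the C(42, 4) = 111930 subsets S of size 4, where X_S = 1 if the K_4 on S is monochromatic.
For a fixed S, the K_4 on S has C(4, 2) = 6 edges. P[all 6 edges red] = (1/2)^6, and likewise for blue, so P[monochromatic] = 2·(1/2)^6 = 2^{1 − 6} = 1/32.
By linearity of expectation: E[X] = C(42, 4) · 2^{1 − 6} = 111930 · 1/32 = 55965/16.
Numerically: E[X] ≈ 3497.812500.

E[X] = C(42,4)·2^(1−C(4,2)) = 55965/16 ≈ 3497.812500.


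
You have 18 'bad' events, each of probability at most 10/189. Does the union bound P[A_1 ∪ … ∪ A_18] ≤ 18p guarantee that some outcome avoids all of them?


Union bound: P[∪_{i=1}^{18} A_i] ≤ Σ_i P[A_i] ≤ 18·p = 18·(10/189) = 20/21.
Numerically: 20/21 ≈ 0.9523810.
Is 20/21 < 1? YES.
Since P[∪ A_i] ≤ 20/21 < 1, the complement has P[∩ A_i^c] ≥ 1 − 20/21 = 1/21 > 0, so some outcome avoids every A_i.

18·p = 20/21 ≈ 0.9523810; existence CERTIFIED by the union bound.


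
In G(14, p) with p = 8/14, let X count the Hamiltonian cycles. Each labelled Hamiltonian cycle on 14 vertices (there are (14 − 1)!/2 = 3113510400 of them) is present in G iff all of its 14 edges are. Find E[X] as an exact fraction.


K_14 has (14 − 1)!/2 = 3113510400 labelled Hamiltonian cycles.
For each such Hamiltonian cycle H, let X_H = 1 if all 14 edges of H are present in G. Then P[X_H = 1] = p^{14} = (4/7)^{14} = 268435456/678223072849.
Summing the indicators: E[X] = Σ_H E[X_H] = 3113510400 · p^{14} = 3113510400 · 268435456/678223072849 = 119396654854963200/96889010407.
Numerically: E[X] ≈ 1.23e+06.

E[X] = 3113510400 · (4/7)^{14} = 119396654854963200/96889010407 ≈ 1.23e+06.


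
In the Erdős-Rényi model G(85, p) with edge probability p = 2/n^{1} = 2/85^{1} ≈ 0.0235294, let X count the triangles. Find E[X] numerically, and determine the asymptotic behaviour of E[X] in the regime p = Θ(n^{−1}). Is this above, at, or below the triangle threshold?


Number of potential triangles: C(85, 3) = 98770.
Each occurs with probability p³ ≈ (0.0235294)³ ≈ 1.30266640e-05.
By linearity: E[X] = C(85, 3)·p³ ≈ 98770 · 1.30266640e-05 ≈ 1.286644.
Here α = 1, so p = 2/n is exactly at the triangle threshold p ~ 1/n. Asymptotically E[X] → c³/6 = 2³/6 = 4/3 ≈ 1.333333, a bounded constant. In this regime the triangle count is asymptotically Poisson(c³/6).

E[X] ≈ 1.286644; in regime p = Θ(1/n^{1}) E[X] stays bounded (at the triangle threshold p ~ 1/n).


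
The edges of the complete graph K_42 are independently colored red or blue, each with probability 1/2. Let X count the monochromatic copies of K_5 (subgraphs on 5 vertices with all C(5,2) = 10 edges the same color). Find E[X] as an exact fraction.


Let X = Σ_S X_S over the C(42, 5) = 850668 subsets S of size 5, where X_S = 1 if the K_5 on S is monochromatic.
For a fixed S, the K_5 on S has C(5, 2) = 10 edges. P[all 10 edges red] = (1/2)^10, and likewise for blue, so P[monochromatic] = 2·(1/2)^10 = 2^{1 − 10} = 1/512.
Summing: E[X] = C(42, 5) · 2^{1 − 10} = 850668 · 1/512 = 212667/128.
Numerically: E[X] ≈ 1661.460938.

E[X] = C(42,5)·2^(1−C(5,2)) = 212667/128 ≈ 1661.460938.


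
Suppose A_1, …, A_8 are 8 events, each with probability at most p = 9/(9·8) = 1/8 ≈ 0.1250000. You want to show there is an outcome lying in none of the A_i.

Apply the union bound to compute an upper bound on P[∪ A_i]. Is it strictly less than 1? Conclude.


Union bound: P[∪_{i=1}^{8} A_i] ≤ Σ_i P[A_i] ≤ 8·p = 8·(1/8) = 1.
Numerically: 1 ≈ 1.0000000.
Is 1 < 1? NO.
Since the bound 1 is ≥ 1, the union bound is uninformative here; it does NOT by itself certify existence.

8·p = 1 ≈ 1.0000000; existence NOT certified by the union bound.


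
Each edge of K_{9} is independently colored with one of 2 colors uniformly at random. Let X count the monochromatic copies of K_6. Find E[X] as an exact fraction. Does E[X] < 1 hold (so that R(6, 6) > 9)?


E[X] = C(9, 6) · 2^{1 − 15} = 84 · 2^{−14} = 84/16384.
As a reduced fraction: E[X] = 21/4096 ≈ 0.00513.
Is E[X] < 1? YES.
Since E[X] < 1, there exists a 2-coloring of K_{9} with no monochromatic K_6; hence R(6, 6) > 9.

E[X] = 21/4096 ≈ 0.00513; E[X] < 1, so R(6, 6) > 9.


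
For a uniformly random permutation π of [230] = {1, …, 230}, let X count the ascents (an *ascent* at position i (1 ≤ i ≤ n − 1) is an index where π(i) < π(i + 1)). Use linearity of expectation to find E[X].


Write X = Σ X_I over i = 1, …, 229, with X_I the indicator of one ascent.
There are 229 indicators.
For each fixed i, the pair (π(i), π(i+1)) is a uniformly random ordered pair of distinct values from {1, …, 230}; by symmetry P[π(i) < π(i+1)] = 1/2.
By linearity: E[X] = 229 · (1/2) = (230 − 1) · (1/2) = 229/2 ≈ 114.50000.

E[X] = 229/2 = 114.50000.


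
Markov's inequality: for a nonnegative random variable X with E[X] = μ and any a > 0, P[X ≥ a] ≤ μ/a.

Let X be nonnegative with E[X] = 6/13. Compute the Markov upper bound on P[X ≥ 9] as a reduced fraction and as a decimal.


μ = E[X] = 6/13, a = 9.
Markov: P[X ≥ 9] ≤ μ/a = (6/13)/9 = 2/39.
Numerically: ≈ 0.051282.
(Since a = 9 > μ = 0.461538, the bound 2/39 is < 1 and informative.)

P[X ≥ 9] ≤ 2/39 ≈ 0.051282.


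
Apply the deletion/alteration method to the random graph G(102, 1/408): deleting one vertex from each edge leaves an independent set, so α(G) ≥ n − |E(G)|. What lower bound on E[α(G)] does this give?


E[|E(G)|] = C(102, 2)·p = 5151 · (1/408) = 101/8.
E[α(G)] ≥ n − E[|E(G)|] = 102 − 101/8 = 715/8.
Numerically: ≈ 89.375.
(This is only a lower bound; the true E[α(G)] may be larger.)

E[α(G)] ≥ 715/8 ≈ 89.375.


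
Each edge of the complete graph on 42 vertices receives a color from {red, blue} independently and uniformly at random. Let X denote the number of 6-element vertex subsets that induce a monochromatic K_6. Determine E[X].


Let X = Σ_S X_S over the C(42, 6) = 5245786 subsets S of size 6, where X_S = 1 if the K_6 on S is monochromatic.
For a fixed S, the K_6 on S has C(6, 2) = 15 edges. P[all 15 edges red] = (1/2)^15, and likewise for blue, so P[monochromatic] = 2·(1/2)^15 = 2^{1 − 15} = 1/16384.
Summing: E[X] = C(42, 6) · 2^{1 − 15} = 5245786 · 1/16384 = 2622893/8192.
Numerically: E[X] ≈ 320.1774.

E[X] = C(42,6)·2^(1−C(6,2)) = 2622893/8192 ≈ 320.1774.


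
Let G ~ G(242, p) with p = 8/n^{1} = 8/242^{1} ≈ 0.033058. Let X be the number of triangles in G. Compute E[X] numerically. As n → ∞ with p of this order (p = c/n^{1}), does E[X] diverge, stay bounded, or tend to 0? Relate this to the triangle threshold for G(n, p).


Number of potential triangles: C(242, 3) = 2332880.
Each occurs with probability p³ ≈ (0.033058)³ ≈ 3.6126332e-05.
By linearity: E[X] = C(242, 3)·p³ ≈ 2332880 · 3.6126332e-05 ≈ 84.27840.
Here α = 1, so p = 8/n is exactly at the triangle threshold p ~ 1/n. Asymptotically E[X] → c³/6 = 8³/6 = 256/3 ≈ 85.33333, a bounded constant. In this regime the triangle count is asymptotically Poisson(c³/6).

E[X] ≈ 84.27840; in regime p = Θ(1/n^{1}) E[X] stays bounded (at the triangle threshold p ~ 1/n).


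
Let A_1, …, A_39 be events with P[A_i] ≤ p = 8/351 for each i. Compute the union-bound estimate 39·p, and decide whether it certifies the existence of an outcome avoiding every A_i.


Union bound: P[∪_{i=1}^{39} A_i] ≤ Σ_i P[A_i] ≤ 39·p = 39·(8/351) = 8/9.
Numerically: 8/9 ≈ 0.889.
Is 8/9 < 1? YES.
Since P[∪ A_i] ≤ 8/9 < 1, the complement has P[∩ A_i^c] ≥ 1 − 8/9 = 1/9 > 0, so some outcome avoids every A_i.

39·p = 8/9 ≈ 0.889; existence CERTIFIED by the union bound.


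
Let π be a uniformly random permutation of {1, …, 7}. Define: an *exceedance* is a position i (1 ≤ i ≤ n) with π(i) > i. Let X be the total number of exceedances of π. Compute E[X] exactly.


Write X = Σ_{i=1}^{7} X_i, where X_i = 1_{π(i) > i}.
For each fixed i, π(i) is uniform over {1, …, 7} (marginal of a uniform permutation), so P[π(i) > i] = (n − i)/n. Summing: Σ_{i=1}^{7} (n − i)/n = (0 + 1 + … + 6)/7 = 7(7 − 1)/(2·7) = (7 − 1)/2.
Hence E[X] = Σ_{i=1}^{7} (7 − i)/7 = 3 ≈ 3.000000.

E[X] = 3 = 3.000000.


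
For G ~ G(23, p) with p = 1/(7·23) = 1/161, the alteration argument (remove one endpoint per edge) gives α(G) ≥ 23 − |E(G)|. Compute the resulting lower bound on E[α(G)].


E[|E(G)|] = C(23, 2)·p = 253 · (1/161) = 11/7.
E[α(G)] ≥ n − E[|E(G)|] = 23 − 11/7 = 150/7.
Numerically: ≈ 21.428571.
(This is only a lower bound; the true E[α(G)] may be larger.)

E[α(G)] ≥ 150/7 ≈ 21.428571.


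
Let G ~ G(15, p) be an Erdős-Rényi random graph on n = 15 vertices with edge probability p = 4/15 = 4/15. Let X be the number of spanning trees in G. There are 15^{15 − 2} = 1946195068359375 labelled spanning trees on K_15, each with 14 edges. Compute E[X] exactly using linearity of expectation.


K_15 has 15^{15 − 2} = 1946195068359375 labelled spanning trees.
For each such spanning tree H, let X_H = 1 if all 14 edges of H are present in G. Then P[X_H = 1] = p^{14} = (4/15)^{14} = 268435456/29192926025390625.
By linearity of expectation: E[X] = Σ_H E[X_H] = 1946195068359375 · p^{14} = 1946195068359375 · 268435456/29192926025390625 = 268435456/15.
Numerically: E[X] ≈ 1.7896e+07.

E[X] = 1946195068359375 · (4/15)^{14} = 268435456/15 ≈ 1.7896e+07.


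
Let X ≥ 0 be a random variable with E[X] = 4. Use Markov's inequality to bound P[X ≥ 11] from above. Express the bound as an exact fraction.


μ = E[X] = 4, a = 11.
Markov: P[X ≥ 11] ≤ μ/a = (4)/11 = 4/11.
Numerically: ≈ 0.36364.
(Since a = 11 > μ = 4.00000, the bound 4/11 is < 1 and informative.)

P[X ≥ 11] ≤ 4/11 ≈ 0.36364.


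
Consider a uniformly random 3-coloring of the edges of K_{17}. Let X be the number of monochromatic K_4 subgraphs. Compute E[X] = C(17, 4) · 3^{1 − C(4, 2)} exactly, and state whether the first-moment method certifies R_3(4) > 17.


E[X] = C(17, 4) · 3^{1 − 6} = 2380 · 3^{−5} = 2380/243.
As a reduced fraction: E[X] = 2380/243 ≈ 9.794.
Is E[X] < 1? NO.
Since E[X] ≥ 1, the first-moment bound is inconclusive at n = 17; it does NOT by itself certify R_3(4) > 17.

E[X] = 2380/243 ≈ 9.794; E[X] ≥ 1; first-moment method inconclusive here.


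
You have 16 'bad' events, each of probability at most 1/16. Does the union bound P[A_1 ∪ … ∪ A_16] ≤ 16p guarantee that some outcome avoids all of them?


Union bound: P[∪_{i=1}^{16} A_i] ≤ Σ_i P[A_i] ≤ 16·p = 16·(1/16) = 1.
Numerically: 1 ≈ 1.0000000.
Is 1 < 1? NO.
Since the bound 1 is ≥ 1, the union bound is uninformative here; it does NOT by itself certify existence.

16·p = 1 ≈ 1.0000000; existence NOT certified by the union bound.


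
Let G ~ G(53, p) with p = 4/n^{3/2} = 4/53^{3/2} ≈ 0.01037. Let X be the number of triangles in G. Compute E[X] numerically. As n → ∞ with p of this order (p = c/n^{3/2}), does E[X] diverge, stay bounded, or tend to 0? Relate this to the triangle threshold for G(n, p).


Number of potential triangles: C(53, 3) = 23426.
Each occurs with probability p³ ≈ (0.01037)³ ≈ 1.114137e-06.
By linearity: E[X] = C(53, 3)·p³ ≈ 23426 · 1.114137e-06 ≈ 0.0261.
Since α = 3/2 > 1, p = c/n^{3/2} = o(1/n) is below the triangle threshold p ~ 1/n. Asymptotically E[X] ~ (c³/6)·n^{3(1−α)} = (4³/6)·n^{-1.5} → 0, so by Markov's inequality G has no triangles w.h.p.

E[X] ≈ 0.0261; in regime p = Θ(1/n^{3/2}) E[X] tends to 0 (below the triangle threshold p ~ 1/n).


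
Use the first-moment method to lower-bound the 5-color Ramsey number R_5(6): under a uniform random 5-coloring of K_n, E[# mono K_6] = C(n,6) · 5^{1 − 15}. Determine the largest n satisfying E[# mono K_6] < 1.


We need C(n, 6) · 5^{1 − 15} < 1, i.e. C(n, 6) < 5^{15 − 1} = 6103515625.
Check values of n near the boundary:
  n = 126: C(126, 6) = 4925156775; 4925156775 < 6103515625? YES
  n = 127: C(127, 6) = 5169379425; 5169379425 < 6103515625? YES
  n = 128: C(128, 6) = 5423611200; 5423611200 < 6103515625? YES
  n = 129: C(129, 6) = 5688177600; 5688177600 < 6103515625? YES
  n = 130: C(130, 6) = 5963412000; 5963412000 < 6103515625? YES
  n = 131: C(131, 6) = 6249655776; 6249655776 < 6103515625? NO
  n = 132: C(132, 6) = 6547258432; 6547258432 < 6103515625? NO
The largest n with C(n, 6) < 6103515625 is n = 130 (where E[X] = 47707296/48828125 ≈ 0.9770454). Hence R_5(6) > 130, i.e. R_5(6) ≥ 131.

Largest n = 130; hence R_5(6) > 130.


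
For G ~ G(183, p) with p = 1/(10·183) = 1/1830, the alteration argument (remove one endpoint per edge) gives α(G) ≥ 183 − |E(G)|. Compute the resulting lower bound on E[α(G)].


E[|E(G)|] = C(183, 2)·p = 16653 · (1/1830) = 91/10.
E[α(G)] ≥ n − E[|E(G)|] = 183 − 91/10 = 1739/10.
Numerically: ≈ 173.900.
(This is only a lower bound; the true E[α(G)] may be larger.)

E[α(G)] ≥ 1739/10 ≈ 173.900.


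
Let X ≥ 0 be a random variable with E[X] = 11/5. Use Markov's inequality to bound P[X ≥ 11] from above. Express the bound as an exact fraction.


μ = E[X] = 11/5, a = 11.
Markov: P[X ≥ 11] ≤ μ/a = (11/5)/11 = 1/5.
Numerically: ≈ 0.20000.
(Since a = 11 > μ = 2.20000, the bound 1/5 is < 1 and informative.)

P[X ≥ 11] ≤ 1/5 ≈ 0.20000.


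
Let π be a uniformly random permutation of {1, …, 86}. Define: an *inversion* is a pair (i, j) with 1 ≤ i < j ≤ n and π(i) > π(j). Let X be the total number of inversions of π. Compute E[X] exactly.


Write X = Σ X_I over the C(86, 2) = 3655 pairs i < j, with X_I the indicator of one inversion.
There are 3655 indicators.
For each fixed pair i < j, the values π(i) and π(j) are two distinct elements of {1, …, 86} in uniformly random order; by symmetry P[π(i) > π(j)] = 1/2.
By linearity: E[X] = 3655 · (1/2) = C(86, 2) · (1/2) = 3655/2 = 3655/2 ≈ 1827.5000.

E[X] = 3655/2 = 1827.5000.


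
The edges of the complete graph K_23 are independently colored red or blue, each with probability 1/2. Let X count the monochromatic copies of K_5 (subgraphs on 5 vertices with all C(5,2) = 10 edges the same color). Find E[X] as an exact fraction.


Let X = Σ_S X_S over the C(23, 5) = 33649 subsets S of size 5, where X_S = 1 if the K_5 on S is monochromatic.
For a fixed S, the K_5 on S has C(5, 2) = 10 edges. P[all 10 edges red] = (1/2)^10, and likewise for blue, so P[monochromatic] = 2·(1/2)^10 = 2^{1 − 10} = 1/512.
Summing: E[X] = C(23, 5) · 2^{1 − 10} = 33649 · 1/512 = 33649/512.
Numerically: E[X] ≈ 65.721.

E[X] = C(23,5)·2^(1−C(5,2)) = 33649/512 ≈ 65.721.


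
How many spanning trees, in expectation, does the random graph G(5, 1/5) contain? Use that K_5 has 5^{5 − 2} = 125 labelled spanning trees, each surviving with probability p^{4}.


K_5 has 5^{5 − 2} = 125 labelled spanning trees.
For each such spanning tree H, let X_H = 1 if all 4 edges of H are present in G. Then P[X_H = 1] = p^{4} = (1/5)^{4} = 1/625.
By linearity: E[X] = Σ_H E[X_H] = 125 · p^{4} = 125 · 1/625 = 1/5.
Numerically: E[X] ≈ 0.2.

E[X] = 125 · (1/5)^{4} = 1/5 ≈ 0.2.


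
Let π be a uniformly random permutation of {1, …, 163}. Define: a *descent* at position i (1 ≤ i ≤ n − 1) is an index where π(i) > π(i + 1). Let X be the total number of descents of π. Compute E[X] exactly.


Write X = Σ X_I over i = 1, …, 162, with X_I the indicator of one descent.
There are 162 indicators.
For each fixed i, the pair (π(i), π(i+1)) is a uniformly random ordered pair of distinct values from {1, …, 163}; by symmetry P[π(i) > π(i+1)] = 1/2.
By linearity: E[X] = 162 · (1/2) = (163 − 1) · (1/2) = 81 ≈ 81.00000.

E[X] = 81 = 81.00000.


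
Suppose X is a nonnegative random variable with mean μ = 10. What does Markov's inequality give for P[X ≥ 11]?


μ = E[X] = 10, a = 11.
Markov: P[X ≥ 11] ≤ μ/a = (10)/11 = 10/11.
Numerically: ≈ 0.9091.
(Since a = 11 > μ = 10.0000, the bound 10/11 is < 1 and informative.)

P[X ≥ 11] ≤ 10/11 ≈ 0.9091.


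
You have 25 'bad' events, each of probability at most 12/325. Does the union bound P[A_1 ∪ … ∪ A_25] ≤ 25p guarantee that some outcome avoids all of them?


Union bound: P[∪_{i=1}^{25} A_i] ≤ Σ_i P[A_i] ≤ 25·p = 25·(12/325) = 12/13.
Numerically: 12/13 ≈ 0.9230769.
Is 12/13 < 1? YES.
Since P[∪ A_i] ≤ 12/13 < 1, the complement has P[∩ A_i^c] ≥ 1 − 12/13 = 1/13 > 0, so some outcome avoids every A_i.

25·p = 12/13 ≈ 0.9230769; existence CERTIFIED by the union bound.


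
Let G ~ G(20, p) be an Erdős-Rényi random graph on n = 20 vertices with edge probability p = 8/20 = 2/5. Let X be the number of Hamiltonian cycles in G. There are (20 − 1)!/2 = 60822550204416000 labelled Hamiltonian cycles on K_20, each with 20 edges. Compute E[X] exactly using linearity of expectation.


K_20 has (20 − 1)!/2 = 60822550204416000 labelled Hamiltonian cycles.
For each such Hamiltonian cycle H, let X_H = 1 if all 20 edges of H are present in G. Then P[X_H = 1] = p^{20} = (2/5)^{20} = 1048576/95367431640625.
By linearity: E[X] = Σ_H E[X_H] = 60822550204416000 · p^{20} = 60822550204416000 · 1048576/95367431640625 = 510216531225165692928/762939453125.
Numerically: E[X] ≈ 6.68751e+08.

E[X] = 60822550204416000 · (2/5)^{20} = 510216531225165692928/762939453125 ≈ 6.68751e+08.


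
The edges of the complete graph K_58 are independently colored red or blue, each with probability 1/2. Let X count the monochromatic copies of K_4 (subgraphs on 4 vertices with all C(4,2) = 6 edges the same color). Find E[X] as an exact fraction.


Let X = Σ_S X_S over the C(58, 4) = 424270 subsets S of size 4, where X_S = 1 if the K_4 on S is monochromatic.
For a fixed S, the K_4 on S has C(4, 2) = 6 edges. P[all 6 edges red] = (1/2)^6, and likewise for blue, so P[monochromatic] = 2·(1/2)^6 = 2^{1 − 6} = 1/32.
By linearity of expectation: E[X] = C(58, 4) · 2^{1 − 6} = 424270 · 1/32 = 212135/16.
Numerically: E[X] ≈ 13258.4375.

E[X] = C(58,4)·2^(1−C(4,2)) = 212135/16 ≈ 13258.4375.


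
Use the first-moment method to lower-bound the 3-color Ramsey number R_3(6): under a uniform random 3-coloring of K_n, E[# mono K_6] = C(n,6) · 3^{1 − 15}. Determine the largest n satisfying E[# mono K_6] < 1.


We need C(n, 6) · 3^{1 − 15} < 1, i.e. C(n, 6) < 3^{15 − 1} = 4782969.
Check values of n near the boundary:
  n = 37: C(37, 6) = 2324784; 2324784 < 4782969? YES
  n = 38: C(38, 6) = 2760681; 2760681 < 4782969? YES
  n = 39: C(39, 6) = 3262623; 3262623 < 4782969? YES
  n = 40: C(40, 6) = 3838380; 3838380 < 4782969? YES
  n = 41: C(41, 6) = 4496388; 4496388 < 4782969? YES
  n = 42: C(42, 6) = 5245786; 5245786 < 4782969? NO
  n = 43: C(43, 6) = 6096454; 6096454 < 4782969? NO
The largest n with C(n, 6) < 4782969 is n = 41 (where E[X] = 1498796/1594323 ≈ 0.94008). Hence R_3(6) > 41, i.e. R_3(6) ≥ 42.

Largest n = 41; hence R_3(6) > 41.


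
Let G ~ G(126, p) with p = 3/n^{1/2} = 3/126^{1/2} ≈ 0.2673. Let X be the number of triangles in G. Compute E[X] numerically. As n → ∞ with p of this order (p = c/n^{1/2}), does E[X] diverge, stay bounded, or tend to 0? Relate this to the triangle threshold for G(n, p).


Number of potential triangles: C(126, 3) = 325500.
Each occurs with probability p³ ≈ (0.2673)³ ≈ 1.909009e-02.
By linearity: E[X] = C(126, 3)·p³ ≈ 325500 · 1.909009e-02 ≈ 6213.8239.
Since α = 1/2 < 1, p = c/n^{1/2} ≫ 1/n is above the triangle threshold p ~ 1/n. Asymptotically E[X] ~ (c³/6)·n^{3(1−α)} = (3³/6)·n^{1.5} → ∞; triangles are abundant w.h.p.

E[X] ≈ 6213.8239; in regime p = Θ(1/n^{1/2}) E[X] diverges (above the triangle threshold p ~ 1/n).


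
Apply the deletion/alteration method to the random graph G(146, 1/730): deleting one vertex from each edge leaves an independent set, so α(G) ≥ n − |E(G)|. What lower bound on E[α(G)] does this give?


E[|E(G)|] = C(146, 2)·p = 10585 · (1/730) = 29/2.
E[α(G)] ≥ n − E[|E(G)|] = 146 − 29/2 = 263/2.
Numerically: ≈ 131.5000.
(This is only a lower bound; the true E[α(G)] may be larger.)

E[α(G)] ≥ 263/2 ≈ 131.5000.


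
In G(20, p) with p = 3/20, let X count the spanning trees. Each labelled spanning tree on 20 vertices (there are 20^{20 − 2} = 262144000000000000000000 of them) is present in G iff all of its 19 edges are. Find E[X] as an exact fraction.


K_20 has 20^{20 − 2} = 262144000000000000000000 labelled spanning trees.
For each such spanning tree H, let X_H = 1 if all 19 edges of H are present in G. Then P[X_H = 1] = p^{19} = (3/20)^{19} = 1162261467/5242880000000000000000000.
Summing the indicators: E[X] = Σ_H E[X_H] = 262144000000000000000000 · p^{19} = 262144000000000000000000 · 1162261467/5242880000000000000000000 = 1162261467/20.
Numerically: E[X] ≈ 5.81e+07.

E[X] = 262144000000000000000000 · (3/20)^{19} = 1162261467/20 ≈ 5.81e+07.


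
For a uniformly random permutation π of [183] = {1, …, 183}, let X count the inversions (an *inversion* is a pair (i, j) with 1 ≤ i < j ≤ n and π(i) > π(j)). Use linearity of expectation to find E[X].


Write X = Σ X_I over the C(183, 2) = 16653 pairs i < j, with X_I the indicator of one inversion.
There are 16653 indicators.
For each fixed pair i < j, the values π(i) and π(j) are two distinct elements of {1, …, 183} in uniformly random order; by symmetry P[π(i) > π(j)] = 1/2.
By linearity: E[X] = 16653 · (1/2) = C(183, 2) · (1/2) = 16653/2 = 16653/2 ≈ 8326.50000.

E[X] = 16653/2 = 8326.50000.


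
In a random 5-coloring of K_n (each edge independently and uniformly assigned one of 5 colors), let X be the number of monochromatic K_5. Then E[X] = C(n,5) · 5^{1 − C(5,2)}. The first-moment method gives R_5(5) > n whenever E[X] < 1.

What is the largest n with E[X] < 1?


We need C(n, 5) · 5^{1 − 10} < 1, i.e. C(n, 5) < 5^{10 − 1} = 1953125.
Check values of n near the boundary:
  n = 46: C(46, 5) = 1370754; 1370754 < 1953125? YES
  n = 47: C(47, 5) = 1533939; 1533939 < 1953125? YES
  n = 48: C(48, 5) = 1712304; 1712304 < 1953125? YES
  n = 49: C(49, 5) = 1906884; 1906884 < 1953125? YES
  n = 50: C(50, 5) = 2118760; 2118760 < 1953125? NO
  n = 51: C(51, 5) = 2349060; 2349060 < 1953125? NO
The largest n with C(n, 5) < 1953125 is n = 49 (where E[X] = 1906884/1953125 ≈ 0.976). Hence R_5(5) > 49, i.e. R_5(5) ≥ 50.

Largest n = 49; hence R_5(5) > 49.


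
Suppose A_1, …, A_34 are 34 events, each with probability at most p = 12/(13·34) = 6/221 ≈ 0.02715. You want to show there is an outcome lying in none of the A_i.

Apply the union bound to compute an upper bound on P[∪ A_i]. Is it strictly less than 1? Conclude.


Union bound: P[∪_{i=1}^{34} A_i] ≤ Σ_i P[A_i] ≤ 34·p = 34·(6/221) = 12/13.
Numerically: 12/13 ≈ 0.92308.
Is 12/13 < 1? YES.
Since P[∪ A_i] ≤ 12/13 < 1, the complement has P[∩ A_i^c] ≥ 1 − 12/13 = 1/13 > 0, so some outcome avoids every A_i.

34·p = 12/13 ≈ 0.92308; existence CERTIFIED by the union bound.


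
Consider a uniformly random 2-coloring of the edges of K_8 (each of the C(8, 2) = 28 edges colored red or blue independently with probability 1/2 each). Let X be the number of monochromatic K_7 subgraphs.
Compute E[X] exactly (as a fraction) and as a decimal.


Let X = Σ_S X_S over the C(8, 7) = 8 subsets S of size 7, where X_S = 1 if the K_7 on S is monochromatic.
For a fixed S, the K_7 on S has C(7, 2) = 21 edges. P[all 21 edges red] = (1/2)^21, and likewise for blue, so P[monochromatic] = 2·(1/2)^21 = 2^{1 − 21} = 1/1048576.
Summing: E[X] = C(8, 7) · 2^{1 − 21} = 8 · 1/1048576 = 1/131072.
Numerically: E[X] ≈ 0.000008.

E[X] = C(8,7)·2^(1−C(7,2)) = 1/131072 ≈ 0.000008.


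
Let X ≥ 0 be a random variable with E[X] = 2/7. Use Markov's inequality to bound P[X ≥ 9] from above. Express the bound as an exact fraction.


μ = E[X] = 2/7, a = 9.
Markov: P[X ≥ 9] ≤ μ/a = (2/7)/9 = 2/63.
Numerically: ≈ 0.0317.
(Since a = 9 > μ = 0.2857, the bound 2/63 is < 1 and informative.)

P[X ≥ 9] ≤ 2/63 ≈ 0.0317.


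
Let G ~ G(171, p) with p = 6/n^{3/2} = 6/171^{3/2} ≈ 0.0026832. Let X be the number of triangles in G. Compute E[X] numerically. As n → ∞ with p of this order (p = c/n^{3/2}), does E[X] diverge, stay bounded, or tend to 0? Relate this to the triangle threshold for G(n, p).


Number of potential triangles: C(171, 3) = 818805.
Each occurs with probability p³ ≈ (0.0026832)³ ≈ 1.9318404e-08.
By linearity: E[X] = C(171, 3)·p³ ≈ 818805 · 1.9318404e-08 ≈ 0.01582.
Since α = 3/2 > 1, p = c/n^{3/2} = o(1/n) is below the triangle threshold p ~ 1/n. Asymptotically E[X] ~ (c³/6)·n^{3(1−α)} = (6³/6)·n^{-1.5} → 0, so by Markov's inequality G has no triangles w.h.p.

E[X] ≈ 0.01582; in regime p = Θ(1/n^{3/2}) E[X] tends to 0 (below the triangle threshold p ~ 1/n).


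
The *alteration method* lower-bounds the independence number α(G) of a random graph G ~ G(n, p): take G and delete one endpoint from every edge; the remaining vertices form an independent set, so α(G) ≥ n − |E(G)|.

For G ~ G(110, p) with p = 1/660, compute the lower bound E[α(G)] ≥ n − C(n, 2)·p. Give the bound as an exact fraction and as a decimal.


E[|E(G)|] = C(110, 2)·p = 5995 · (1/660) = 109/12.
E[α(G)] ≥ n − E[|E(G)|] = 110 − 109/12 = 1211/12.
Numerically: ≈ 100.916667.
(This is only a lower bound; the true E[α(G)] may be larger.)

E[α(G)] ≥ 1211/12 ≈ 100.916667.


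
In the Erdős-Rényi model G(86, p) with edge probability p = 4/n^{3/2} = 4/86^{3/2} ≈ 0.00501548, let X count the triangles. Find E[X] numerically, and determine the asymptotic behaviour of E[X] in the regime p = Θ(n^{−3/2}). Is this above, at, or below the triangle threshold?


Number of potential triangles: C(86, 3) = 102340.
Each occurs with probability p³ ≈ (0.00501548)³ ≈ 1.26164434e-07.
By linearity: E[X] = C(86, 3)·p³ ≈ 102340 · 1.26164434e-07 ≈ 0.012912.
Since α = 3/2 > 1, p = c/n^{3/2} = o(1/n) is below the triangle threshold p ~ 1/n. Asymptotically E[X] ~ (c³/6)·n^{3(1−α)} = (4³/6)·n^{-1.5} → 0, so by Markov's inequality G has no triangles w.h.p.

E[X] ≈ 0.012912; in regime p = Θ(1/n^{3/2}) E[X] tends to 0 (below the triangle threshold p ~ 1/n).


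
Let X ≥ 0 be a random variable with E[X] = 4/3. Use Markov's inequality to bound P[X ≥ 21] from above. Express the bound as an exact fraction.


μ = E[X] = 4/3, a = 21.
Markov: P[X ≥ 21] ≤ μ/a = (4/3)/21 = 4/63.
Numerically: ≈ 0.06349.
(Since a = 21 > μ = 1.33333, the bound 4/63 is < 1 and informative.)

P[X ≥ 21] ≤ 4/63 ≈ 0.06349.


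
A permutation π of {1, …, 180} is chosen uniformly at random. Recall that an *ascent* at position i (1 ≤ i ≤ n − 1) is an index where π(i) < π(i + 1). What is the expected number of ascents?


Write X = Σ X_I over i = 1, …, 179, with X_I the indicator of one ascent.
There are 179 indicators.
For each fixed i, the pair (π(i), π(i+1)) is a uniformly random ordered pair of distinct values from {1, …, 180}; by symmetry P[π(i) < π(i+1)] = 1/2.
By linearity: E[X] = 179 · (1/2) = (180 − 1) · (1/2) = 179/2 ≈ 89.50000.

E[X] = 179/2 = 89.50000.


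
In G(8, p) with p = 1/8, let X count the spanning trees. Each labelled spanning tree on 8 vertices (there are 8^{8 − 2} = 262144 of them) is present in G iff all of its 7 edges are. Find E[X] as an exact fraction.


K_8 has 8^{8 − 2} = 262144 labelled spanning trees.
For each such spanning tree H, let X_H = 1 if all 7 edges of H are present in G. Then P[X_H = 1] = p^{7} = (1/8)^{7} = 1/2097152.
Summing the indicators: E[X] = Σ_H E[X_H] = 262144 · p^{7} = 262144 · 1/2097152 = 1/8.
Numerically: E[X] ≈ 0.125.

E[X] = 262144 · (1/8)^{7} = 1/8 ≈ 0.125.


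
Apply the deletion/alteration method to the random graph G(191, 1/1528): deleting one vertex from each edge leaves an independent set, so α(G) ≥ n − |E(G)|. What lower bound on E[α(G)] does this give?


E[|E(G)|] = C(191, 2)·p = 18145 · (1/1528) = 95/8.
E[α(G)] ≥ n − E[|E(G)|] = 191 − 95/8 = 1433/8.
Numerically: ≈ 179.1250.
(This is only a lower bound; the true E[α(G)] may be larger.)

E[α(G)] ≥ 1433/8 ≈ 179.1250.


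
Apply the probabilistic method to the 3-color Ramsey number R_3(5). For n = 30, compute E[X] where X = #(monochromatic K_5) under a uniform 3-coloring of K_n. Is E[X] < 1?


E[X] = C(30, 5) · 3^{1 − 10} = 142506 · 3^{−9} = 142506/19683.
As a reduced fraction: E[X] = 5278/729 ≈ 7.2401.
Is E[X] < 1? NO.
Since E[X] ≥ 1, the first-moment bound is inconclusive at n = 30; it does NOT by itself certify R_3(5) > 30.

E[X] = 5278/729 ≈ 7.2401; E[X] ≥ 1; first-moment method inconclusive here.


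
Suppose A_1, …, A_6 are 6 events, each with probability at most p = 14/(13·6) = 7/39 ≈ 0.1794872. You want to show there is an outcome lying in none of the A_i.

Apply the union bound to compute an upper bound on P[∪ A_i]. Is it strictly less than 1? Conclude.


Union bound: P[∪_{i=1}^{6} A_i] ≤ Σ_i P[A_i] ≤ 6·p = 6·(7/39) = 14/13.
Numerically: 14/13 ≈ 1.0769231.
Is 14/13 < 1? NO.
Since the bound 14/13 is ≥ 1, the union bound is uninformative here; it does NOT by itself certify existence.

6·p = 14/13 ≈ 1.0769231; existence NOT certified by the union bound.


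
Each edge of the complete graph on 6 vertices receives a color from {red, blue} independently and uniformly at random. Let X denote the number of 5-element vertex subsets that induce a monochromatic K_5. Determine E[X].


Let X = Σ_S X_S over the C(6, 5) = 6 subsets S of size 5, where X_S = 1 if the K_5 on S is monochromatic.
For a fixed S, the K_5 on S has C(5, 2) = 10 edges. P[all 10 edges red] = (1/2)^10, and likewise for blue, so P[monochromatic] = 2·(1/2)^10 = 2^{1 − 10} = 1/512.
Summing: E[X] = C(6, 5) · 2^{1 − 10} = 6 · 1/512 = 3/256.
Numerically: E[X] ≈ 0.012.

E[X] = C(6,5)·2^(1−C(5,2)) = 3/256 ≈ 0.012.


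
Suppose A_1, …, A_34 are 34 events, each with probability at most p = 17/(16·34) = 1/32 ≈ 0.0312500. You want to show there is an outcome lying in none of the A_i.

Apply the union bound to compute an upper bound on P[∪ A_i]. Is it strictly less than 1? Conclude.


Union bound: P[∪_{i=1}^{34} A_i] ≤ Σ_i P[A_i] ≤ 34·p = 34·(1/32) = 17/16.
Numerically: 17/16 ≈ 1.0625000.
Is 17/16 < 1? NO.
Since the bound 17/16 is ≥ 1, the union bound is uninformative here; it does NOT by itself certify existence.

34·p = 17/16 ≈ 1.0625000; existence NOT certified by the union bound.


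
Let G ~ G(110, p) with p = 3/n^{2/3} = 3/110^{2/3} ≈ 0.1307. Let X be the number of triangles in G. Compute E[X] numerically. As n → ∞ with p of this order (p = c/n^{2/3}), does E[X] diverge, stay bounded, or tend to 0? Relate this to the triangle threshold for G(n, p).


Number of potential triangles: C(110, 3) = 215820.
Each occurs with probability p³ ≈ (0.1307)³ ≈ 2.231405e-03.
By linearity: E[X] = C(110, 3)·p³ ≈ 215820 · 2.231405e-03 ≈ 481.5818.
Since α = 2/3 < 1, p = c/n^{2/3} ≫ 1/n is above the triangle threshold p ~ 1/n. Asymptotically E[X] ~ (c³/6)·n^{3(1−α)} = (3³/6)·n^{1} → ∞; triangles are abundant w.h.p.

E[X] ≈ 481.5818; in regime p = Θ(1/n^{2/3}) E[X] diverges (above the triangle threshold p ~ 1/n).


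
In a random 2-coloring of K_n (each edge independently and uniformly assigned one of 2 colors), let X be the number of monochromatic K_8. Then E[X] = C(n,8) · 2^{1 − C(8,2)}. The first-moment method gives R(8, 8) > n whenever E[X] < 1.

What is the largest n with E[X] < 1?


We need C(n, 8) · 2^{1 − 28} < 1, i.e. C(n, 8) < 2^{28 − 1} = 134217728.
Check values of n near the boundary:
  n = 38: C(38, 8) = 48903492; 48903492 < 134217728? YES
  n = 39: C(39, 8) = 61523748; 61523748 < 134217728? YES
  n = 40: C(40, 8) = 76904685; 76904685 < 134217728? YES
  n = 41: C(41, 8) = 95548245; 95548245 < 134217728? YES
  n = 42: C(42, 8) = 118030185; 118030185 < 134217728? YES
  n = 43: C(43, 8) = 145008513; 145008513 < 134217728? NO
  n = 44: C(44, 8) = 177232627; 177232627 < 134217728? NO
  n = 45: C(45, 8) = 215553195; 215553195 < 134217728? NO
The largest n with C(n, 8) < 134217728 is n = 42 (where E[X] = 118030185/134217728 ≈ 0.87939). Hence R(8, 8) > 42, i.e. R(8, 8) ≥ 43.

Largest n = 42; hence R(8, 8) > 42.


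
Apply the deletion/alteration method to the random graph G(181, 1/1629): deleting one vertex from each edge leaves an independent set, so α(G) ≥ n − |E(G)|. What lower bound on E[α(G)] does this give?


E[|E(G)|] = C(181, 2)·p = 16290 · (1/1629) = 10.
E[α(G)] ≥ n − E[|E(G)|] = 181 − 10 = 171.
Numerically: ≈ 171.000.
(This is only a lower bound; the true E[α(G)] may be larger.)

E[α(G)] ≥ 171 ≈ 171.000.


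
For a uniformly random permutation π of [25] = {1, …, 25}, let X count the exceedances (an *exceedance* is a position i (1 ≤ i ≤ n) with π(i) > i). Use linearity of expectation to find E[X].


Write X = Σ_{i=1}^{25} X_i, where X_i = 1_{π(i) > i}.
For each fixed i, π(i) is uniform over {1, …, 25} (marginal of a uniform permutation), so P[π(i) > i] = (n − i)/n. Summing: Σ_{i=1}^{25} (n − i)/n = (0 + 1 + … + 24)/25 = 25(25 − 1)/(2·25) = (25 − 1)/2.
Hence E[X] = Σ_{i=1}^{25} (25 − i)/25 = 12 ≈ 12.0000.

E[X] = 12 = 12.0000.


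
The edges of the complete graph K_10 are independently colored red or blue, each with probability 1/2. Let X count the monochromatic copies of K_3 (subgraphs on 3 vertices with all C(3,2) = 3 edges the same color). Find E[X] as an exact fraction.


Let X = Σ_S X_S over the C(10, 3) = 120 subsets S of size 3, where X_S = 1 if the K_3 on S is monochromatic.
For a fixed S, the K_3 on S has C(3, 2) = 3 edges. P[all 3 edges red] = (1/2)^3, and likewise for blue, so P[monochromatic] = 2·(1/2)^3 = 2^{1 − 3} = 1/4.
By linearity of expectation: E[X] = C(10, 3) · 2^{1 − 3} = 120 · 1/4 = 30.
Numerically: E[X] ≈ 30.000000.

E[X] = C(10,3)·2^(1−C(3,2)) = 30 ≈ 30.000000.


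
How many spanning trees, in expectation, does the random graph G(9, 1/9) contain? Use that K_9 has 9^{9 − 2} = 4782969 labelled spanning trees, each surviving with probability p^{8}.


K_9 has 9^{9 − 2} = 4782969 labelled spanning trees.
For each such spanning tree H, let X_H = 1 if all 8 edges of H are present in G. Then P[X_H = 1] = p^{8} = (1/9)^{8} = 1/43046721.
By linearity: E[X] = Σ_H E[X_H] = 4782969 · p^{8} = 4782969 · 1/43046721 = 1/9.
Numerically: E[X] ≈ 0.111111.

E[X] = 4782969 · (1/9)^{8} = 1/9 ≈ 0.111111.


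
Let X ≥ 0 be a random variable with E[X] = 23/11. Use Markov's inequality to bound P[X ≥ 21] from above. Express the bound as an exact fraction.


μ = E[X] = 23/11, a = 21.
Markov: P[X ≥ 21] ≤ μ/a = (23/11)/21 = 23/231.
Numerically: ≈ 0.100.
(Since a = 21 > μ = 2.091, the bound 23/231 is < 1 and informative.)

P[X ≥ 21] ≤ 23/231 ≈ 0.100.


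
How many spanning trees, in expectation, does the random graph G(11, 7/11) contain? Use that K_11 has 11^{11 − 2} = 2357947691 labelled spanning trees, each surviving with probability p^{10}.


K_11 has 11^{11 − 2} = 2357947691 labelled spanning trees.
For each such spanning tree H, let X_H = 1 if all 10 edges of H are present in G. Then P[X_H = 1] = p^{10} = (7/11)^{10} = 282475249/25937424601.
Summing the indicators: E[X] = Σ_H E[X_H] = 2357947691 · p^{10} = 2357947691 · 282475249/25937424601 = 282475249/11.
Numerically: E[X] ≈ 2.568e+07.

E[X] = 2357947691 · (7/11)^{10} = 282475249/11 ≈ 2.568e+07.


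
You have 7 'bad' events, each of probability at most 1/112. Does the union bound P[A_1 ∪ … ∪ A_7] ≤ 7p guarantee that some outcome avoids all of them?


Union bound: P[∪_{i=1}^{7} A_i] ≤ Σ_i P[A_i] ≤ 7·p = 7·(1/112) = 1/16.
Numerically: 1/16 ≈ 0.0625000.
Is 1/16 < 1? YES.
Since P[∪ A_i] ≤ 1/16 < 1, the complement has P[∩ A_i^c] ≥ 1 − 1/16 = 15/16 > 0, so some outcome avoids every A_i.

7·p = 1/16 ≈ 0.0625000; existence CERTIFIED by the union bound.


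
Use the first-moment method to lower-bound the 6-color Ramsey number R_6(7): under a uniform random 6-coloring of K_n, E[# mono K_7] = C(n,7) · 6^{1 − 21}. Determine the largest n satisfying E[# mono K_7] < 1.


We need C(n, 7) · 6^{1 − 21} < 1, i.e. C(n, 7) < 6^{21 − 1} = 3656158440062976.
Check values of n near the boundary:
  n = 563: C(563, 7) = 3426622515769596; 3426622515769596 < 3656158440062976? YES
  n = 564: C(564, 7) = 3469685994423792; 3469685994423792 < 3656158440062976? YES
  n = 565: C(565, 7) = 3513212521235560; 3513212521235560 < 3656158440062976? YES
  n = 566: C(566, 7) = 3557206237959440; 3557206237959440 < 3656158440062976? YES
  n = 567: C(567, 7) = 3601671315933933; 3601671315933933 < 3656158440062976? YES
  n = 568: C(568, 7) = 3646611956239704; 3646611956239704 < 3656158440062976? YES
  n = 569: C(569, 7) = 3692032389858348; 3692032389858348 < 3656158440062976? NO
  n = 570: C(570, 7) = 3737936877831720; 3737936877831720 < 3656158440062976? NO
The largest n with C(n, 7) < 3656158440062976 is n = 568 (where E[X] = 16882462760369/16926659444736 ≈ 0.99739). Hence R_6(7) > 568, i.e. R_6(7) ≥ 569.

Largest n = 568; hence R_6(7) > 568.


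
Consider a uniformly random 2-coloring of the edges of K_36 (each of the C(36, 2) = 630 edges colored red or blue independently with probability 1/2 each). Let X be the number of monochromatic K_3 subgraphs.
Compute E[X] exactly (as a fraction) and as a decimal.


Let X = Σ_S X_S over the C(36, 3) = 7140 subsets S of size 3, where X_S = 1 if the K_3 on S is monochromatic.
For a fixed S, the K_3 on S has C(3, 2) = 3 edges. P[all 3 edges red] = (1/2)^3, and likewise for blue, so P[monochromatic] = 2·(1/2)^3 = 2^{1 − 3} = 1/4.
By linearity of expectation: E[X] = C(36, 3) · 2^{1 − 3} = 7140 · 1/4 = 1785.
Numerically: E[X] ≈ 1785.000000.

E[X] = C(36,3)·2^(1−C(3,2)) = 1785 ≈ 1785.000000.
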